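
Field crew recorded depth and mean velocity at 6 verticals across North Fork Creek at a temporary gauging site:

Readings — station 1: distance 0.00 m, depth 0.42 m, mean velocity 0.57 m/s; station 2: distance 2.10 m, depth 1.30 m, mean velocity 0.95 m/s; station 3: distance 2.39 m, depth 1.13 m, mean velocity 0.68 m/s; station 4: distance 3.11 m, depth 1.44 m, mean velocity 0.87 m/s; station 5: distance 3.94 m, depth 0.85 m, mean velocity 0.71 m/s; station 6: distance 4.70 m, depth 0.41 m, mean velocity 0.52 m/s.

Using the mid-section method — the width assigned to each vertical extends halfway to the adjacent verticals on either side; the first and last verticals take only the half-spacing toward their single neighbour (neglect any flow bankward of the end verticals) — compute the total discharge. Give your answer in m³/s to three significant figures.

w_1 = (2.10 − 0.00)/2 = 1.05 m; q_1 = 0.57 × 0.42 × 1.05 = 0.2514 m³/s
w_2 = (2.39 − 0.00)/2 = 1.195 m; q_2 = 0.95 × 1.30 × 1.195 = 1.476 m³/s
w_3 = (3.11 − 2.10)/2 = 0.505 m; q_3 = 0.68 × 1.13 × 0.505 = 0.3880 m³/s
w_4 = (3.94 − 2.39)/2 = 0.775 m; q_4 = 0.87 × 1.44 × 0.775 = 0.9709 m³/s
w_5 = (4.70 − 3.11)/2 = 0.795 m; q_5 = 0.71 × 0.85 × 0.795 = 0.4798 m³/s
w_6 = (4.70 − 3.94)/2 = 0.38 m; q_6 = 0.52 × 0.41 × 0.38 = 0.08102 m³/s
Q = Σ qᵢ = 3.647 m³/s

3.65 m³/s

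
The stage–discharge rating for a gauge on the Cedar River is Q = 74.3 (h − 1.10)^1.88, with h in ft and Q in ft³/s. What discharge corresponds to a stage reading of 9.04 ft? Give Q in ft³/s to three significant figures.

Q = 74.3 × (9.04 − 1.10)^1.88 = 74.3 × 7.94^1.88 = 3653 ft³/s

3650 ft³/s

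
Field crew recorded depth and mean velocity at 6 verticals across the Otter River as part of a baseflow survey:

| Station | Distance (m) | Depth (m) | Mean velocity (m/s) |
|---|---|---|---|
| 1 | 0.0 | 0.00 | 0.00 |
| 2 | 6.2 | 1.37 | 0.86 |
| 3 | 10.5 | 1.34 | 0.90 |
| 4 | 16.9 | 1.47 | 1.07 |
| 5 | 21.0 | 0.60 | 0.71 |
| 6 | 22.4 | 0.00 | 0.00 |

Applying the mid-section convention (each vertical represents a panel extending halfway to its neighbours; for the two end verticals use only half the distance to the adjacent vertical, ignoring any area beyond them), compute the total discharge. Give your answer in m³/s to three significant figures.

22.1 m³/s

w_2 = (10.5 − 0.0)/2 = 5.25 m; q_2 = 0.86 × 1.37 × 5.25 = 6.186 m³/s
w_3 = (16.9 − 6.2)/2 = 5.35 m; q_3 = 0.90 × 1.34 × 5.35 = 6.452 m³/s
w_4 = (21.0 − 10.5)/2 = 5.25 m; q_4 = 1.07 × 1.47 × 5.25 = 8.258 m³/s
w_5 = (22.4 − 16.9)/2 = 2.75 m; q_5 = 0.71 × 0.60 × 2.75 = 1.172 m³/s
Stations 1, 6 contribute zero (depth or velocity is 0).
Q = Σ qᵢ = 22.07 m³/s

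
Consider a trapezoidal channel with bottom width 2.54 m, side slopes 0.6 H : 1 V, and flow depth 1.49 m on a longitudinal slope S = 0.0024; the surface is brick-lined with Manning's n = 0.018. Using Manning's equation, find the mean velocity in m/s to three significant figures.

A = (b + z·y)·y = (2.54 + 0.6×1.49)×1.49 = 5.117 m²
P = b + 2y√(1+z²) = 2.54 + 2×1.49×√(1+0.6²) = 6.015 m
R = A/P = 5.117/6.015 = 0.8506 m
Q = (1/n)·A·R^(2/3)·S^(1/2) = (1/0.018) × 5.117 × 0.8506^(2/3) × 0.0024^(1/2) = 12.50 m³/s
V = Q/A = 12.50/5.117 = 2.443 m/s

2.44 m/s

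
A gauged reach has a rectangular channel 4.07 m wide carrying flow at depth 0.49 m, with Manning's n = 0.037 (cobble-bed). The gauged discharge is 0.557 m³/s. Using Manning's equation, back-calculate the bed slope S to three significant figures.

A = b·y = 4.07 × 0.49 = 1.994 m²
P = b + 2y = 4.07 + 2×0.49 = 5.050 m
R = A/P = 1.994/5.050 = 0.3949 m
S = (Q·n / (1·A·R^(2/3)))² = (0.557×0.037 / (1×1.994×0.5383))² = 0.0003686

0.000369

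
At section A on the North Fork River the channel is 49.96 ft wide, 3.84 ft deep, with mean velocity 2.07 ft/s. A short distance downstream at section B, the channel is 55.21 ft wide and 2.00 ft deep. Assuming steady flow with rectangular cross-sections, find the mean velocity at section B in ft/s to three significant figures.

3.60 ft/s

Q = A₁V₁ = (49.96×3.84) × 2.07 = 397.1 ft³/s
A₂ = 55.21 × 2.00 = 110.4 ft²
V₂ = Q/A₂ = 397.1/110.4 = 3.596 ft/s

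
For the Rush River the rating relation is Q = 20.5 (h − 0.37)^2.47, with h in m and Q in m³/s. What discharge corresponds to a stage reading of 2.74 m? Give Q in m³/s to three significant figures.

173 m³/s

Q = 20.5 × (2.74 − 0.37)^2.47 = 20.5 × 2.37^2.47 = 172.7 m³/s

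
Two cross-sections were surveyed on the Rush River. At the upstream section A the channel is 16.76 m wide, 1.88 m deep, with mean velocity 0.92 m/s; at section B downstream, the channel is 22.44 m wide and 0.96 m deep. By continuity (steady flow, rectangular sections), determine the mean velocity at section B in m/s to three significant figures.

Q = A₁V₁ = (16.76×1.88) × 0.92 = 28.99 m³/s
A₂ = 22.44 × 0.96 = 21.54 m²
V₂ = Q/A₂ = 28.99/21.54 = 1.346 m/s

1.35 m/s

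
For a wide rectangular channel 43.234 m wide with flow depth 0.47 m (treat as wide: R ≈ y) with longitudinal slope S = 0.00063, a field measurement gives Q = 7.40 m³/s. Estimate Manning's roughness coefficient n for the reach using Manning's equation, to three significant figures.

A = b·y = 43.234 × 0.47 = 20.32 m²
Wide channel: R ≈ y = 0.47 m
n = (1/Q)·A·R^(2/3)·S^(1/2) = (1/7.40) × 20.32 × 0.6045 × 0.02510 = 0.04166

0.0417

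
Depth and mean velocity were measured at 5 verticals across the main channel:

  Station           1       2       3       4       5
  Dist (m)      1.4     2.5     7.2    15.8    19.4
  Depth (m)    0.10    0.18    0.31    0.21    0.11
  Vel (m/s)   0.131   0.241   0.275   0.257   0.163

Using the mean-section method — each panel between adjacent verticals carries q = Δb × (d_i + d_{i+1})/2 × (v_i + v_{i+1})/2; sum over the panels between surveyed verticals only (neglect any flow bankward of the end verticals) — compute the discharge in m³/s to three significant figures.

1.04 m³/s

Panel 1-2: Δb = 1.1 m, d̄ = (0.10+0.18)/2 = 0.14, v̄ = (0.131+0.241)/2 = 0.186 → q = 1.1×0.14×0.186 = 0.02864 m³/s
Panel 2-3: Δb = 4.7 m, d̄ = (0.18+0.31)/2 = 0.245, v̄ = (0.241+0.275)/2 = 0.258 → q = 4.7×0.245×0.258 = 0.2971 m³/s
Panel 3-4: Δb = 8.6 m, d̄ = (0.31+0.21)/2 = 0.26, v̄ = (0.275+0.257)/2 = 0.266 → q = 8.6×0.26×0.266 = 0.5948 m³/s
Panel 4-5: Δb = 3.6 m, d̄ = (0.21+0.11)/2 = 0.16, v̄ = (0.257+0.163)/2 = 0.21 → q = 3.6×0.16×0.21 = 0.1210 m³/s
Q = Σ q = 1.041 m³/s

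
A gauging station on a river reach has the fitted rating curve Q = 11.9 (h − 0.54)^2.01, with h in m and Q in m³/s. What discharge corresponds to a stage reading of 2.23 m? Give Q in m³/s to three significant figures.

Q = 11.9 × (2.23 − 0.54)^2.01 = 11.9 × 1.69^2.01 = 34.17 m³/s

34.2 m³/s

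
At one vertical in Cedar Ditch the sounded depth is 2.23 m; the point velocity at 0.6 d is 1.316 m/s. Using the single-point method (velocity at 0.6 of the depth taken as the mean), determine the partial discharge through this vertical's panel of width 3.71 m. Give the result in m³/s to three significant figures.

v̄ = v₀.₆ = 1.316 m/s
q = v̄ × d × w = 1.316 × 2.23 × 3.71 = 10.89 m³/s

10.9 m³/s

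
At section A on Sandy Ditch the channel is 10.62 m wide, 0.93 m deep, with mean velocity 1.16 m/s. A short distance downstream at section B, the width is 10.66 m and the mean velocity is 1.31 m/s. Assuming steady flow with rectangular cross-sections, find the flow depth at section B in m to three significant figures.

Q = A₁V₁ = (10.62×0.93) × 1.16 = 11.46 m³/s
d₂ = Q/(b₂ V₂) = 11.46/(10.66×1.31) = 0.8204 m

0.820 m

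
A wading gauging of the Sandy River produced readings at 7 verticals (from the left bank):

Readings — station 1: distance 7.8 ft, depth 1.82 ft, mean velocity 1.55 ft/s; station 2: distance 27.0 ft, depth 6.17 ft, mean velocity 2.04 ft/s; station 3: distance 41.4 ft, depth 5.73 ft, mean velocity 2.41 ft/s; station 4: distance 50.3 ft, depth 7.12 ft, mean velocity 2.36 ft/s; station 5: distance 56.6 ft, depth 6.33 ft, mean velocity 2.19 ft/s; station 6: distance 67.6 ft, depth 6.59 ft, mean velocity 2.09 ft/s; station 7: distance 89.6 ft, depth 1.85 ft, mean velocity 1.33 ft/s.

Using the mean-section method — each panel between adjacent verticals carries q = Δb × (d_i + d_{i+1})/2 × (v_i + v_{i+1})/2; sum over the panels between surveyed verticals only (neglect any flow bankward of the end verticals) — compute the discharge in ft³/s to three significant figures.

Panel 1-2: Δb = 19.2 ft, d̄ = (1.82+6.17)/2 = 3.995, v̄ = (1.55+2.04)/2 = 1.795 → q = 19.2×3.995×1.795 = 137.7 ft³/s
Panel 2-3: Δb = 14.4 ft, d̄ = (6.17+5.73)/2 = 5.95, v̄ = (2.04+2.41)/2 = 2.225 → q = 14.4×5.95×2.225 = 190.6 ft³/s
Panel 3-4: Δb = 8.9 ft, d̄ = (5.73+7.12)/2 = 6.425, v̄ = (2.41+2.36)/2 = 2.385 → q = 8.9×6.425×2.385 = 136.4 ft³/s
Panel 4-5: Δb = 6.3 ft, d̄ = (7.12+6.33)/2 = 6.725, v̄ = (2.36+2.19)/2 = 2.275 → q = 6.3×6.725×2.275 = 96.39 ft³/s
Panel 5-6: Δb = 11 ft, d̄ = (6.33+6.59)/2 = 6.46, v̄ = (2.19+2.09)/2 = 2.14 → q = 11×6.46×2.14 = 152.1 ft³/s
Panel 6-7: Δb = 22 ft, d̄ = (6.59+1.85)/2 = 4.22, v̄ = (2.09+1.33)/2 = 1.71 → q = 22×4.22×1.71 = 158.8 ft³/s
Q = Σ q = 871.9 ft³/s

872 ft³/s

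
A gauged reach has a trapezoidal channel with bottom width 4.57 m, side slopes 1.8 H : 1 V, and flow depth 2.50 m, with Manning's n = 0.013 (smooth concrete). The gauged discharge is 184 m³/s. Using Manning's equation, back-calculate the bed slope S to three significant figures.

A = (b + z·y)·y = (4.57 + 1.8×2.50)×2.50 = 22.68 m²
P = b + 2y√(1+z²) = 4.57 + 2×2.50×√(1+1.8²) = 14.87 m
R = A/P = 22.68/14.87 = 1.525 m
S = (Q·n / (1·A·R^(2/3)))² = (184×0.013 / (1×22.68×1.325))² = 0.006338

0.00634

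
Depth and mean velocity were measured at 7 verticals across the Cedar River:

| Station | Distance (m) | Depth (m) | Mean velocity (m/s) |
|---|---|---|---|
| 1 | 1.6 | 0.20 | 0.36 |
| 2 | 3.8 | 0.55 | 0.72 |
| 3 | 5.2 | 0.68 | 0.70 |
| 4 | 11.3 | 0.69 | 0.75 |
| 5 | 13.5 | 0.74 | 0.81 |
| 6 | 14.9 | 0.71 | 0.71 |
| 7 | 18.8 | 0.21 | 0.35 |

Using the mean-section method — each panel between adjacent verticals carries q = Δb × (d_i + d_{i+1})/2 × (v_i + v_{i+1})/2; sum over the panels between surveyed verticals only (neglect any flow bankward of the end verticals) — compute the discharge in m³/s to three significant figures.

7.04 m³/s

Panel 1-2: Δb = 2.2 m, d̄ = (0.20+0.55)/2 = 0.375, v̄ = (0.36+0.72)/2 = 0.54 → q = 2.2×0.375×0.54 = 0.4455 m³/s
Panel 2-3: Δb = 1.4 m, d̄ = (0.55+0.68)/2 = 0.615, v̄ = (0.72+0.70)/2 = 0.71 → q = 1.4×0.615×0.71 = 0.6113 m³/s
Panel 3-4: Δb = 6.1 m, d̄ = (0.68+0.69)/2 = 0.685, v̄ = (0.70+0.75)/2 = 0.725 → q = 6.1×0.685×0.725 = 3.029 m³/s
Panel 4-5: Δb = 2.2 m, d̄ = (0.69+0.74)/2 = 0.715, v̄ = (0.75+0.81)/2 = 0.78 → q = 2.2×0.715×0.78 = 1.227 m³/s
Panel 5-6: Δb = 1.4 m, d̄ = (0.74+0.71)/2 = 0.725, v̄ = (0.81+0.71)/2 = 0.76 → q = 1.4×0.725×0.76 = 0.7714 m³/s
Panel 6-7: Δb = 3.9 m, d̄ = (0.71+0.21)/2 = 0.46, v̄ = (0.71+0.35)/2 = 0.53 → q = 3.9×0.46×0.53 = 0.9508 m³/s
Q = Σ q = 7.035 m³/s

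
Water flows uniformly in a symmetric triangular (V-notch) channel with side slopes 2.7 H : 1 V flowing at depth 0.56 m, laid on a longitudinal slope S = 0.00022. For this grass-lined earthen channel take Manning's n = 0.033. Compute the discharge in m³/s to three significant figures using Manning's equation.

A = z·y² = 2.7×0.56² = 0.8467 m²
P = 2y√(1+z²) = 2×0.56×√(1+2.7²) = 3.225 m
R = A/P = 0.8467/3.225 = 0.2626 m
Q = (1/n)·A·R^(2/3)·S^(1/2) = (1/0.033) × 0.8467 × 0.2626^(2/3) × 0.00022^(1/2) = 0.1561 m³/s

0.156 m³/s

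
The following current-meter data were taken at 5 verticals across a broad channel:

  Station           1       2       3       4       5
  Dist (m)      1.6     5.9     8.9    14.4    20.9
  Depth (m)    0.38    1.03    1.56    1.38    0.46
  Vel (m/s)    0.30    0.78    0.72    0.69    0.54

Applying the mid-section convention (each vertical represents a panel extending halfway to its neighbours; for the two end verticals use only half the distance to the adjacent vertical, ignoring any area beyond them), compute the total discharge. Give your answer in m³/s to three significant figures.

w_1 = (5.9 − 1.6)/2 = 2.15 m; q_1 = 0.30 × 0.38 × 2.15 = 0.2451 m³/s
w_2 = (8.9 − 1.6)/2 = 3.65 m; q_2 = 0.78 × 1.03 × 3.65 = 2.932 m³/s
w_3 = (14.4 − 5.9)/2 = 4.25 m; q_3 = 0.72 × 1.56 × 4.25 = 4.774 m³/s
w_4 = (20.9 − 8.9)/2 = 6 m; q_4 = 0.69 × 1.38 × 6 = 5.713 m³/s
w_5 = (20.9 − 14.4)/2 = 3.25 m; q_5 = 0.54 × 0.46 × 3.25 = 0.8073 m³/s
Q = Σ qᵢ = 14.47 m³/s

14.5 m³/s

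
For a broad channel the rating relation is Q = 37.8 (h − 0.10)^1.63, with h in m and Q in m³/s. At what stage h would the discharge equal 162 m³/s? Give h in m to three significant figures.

h − h₀ = (Q/C)^(1/b) = (162/37.8)^(1/1.63) = 2.442 m
h = 0.10 + 2.442 = 2.542 m

2.54 m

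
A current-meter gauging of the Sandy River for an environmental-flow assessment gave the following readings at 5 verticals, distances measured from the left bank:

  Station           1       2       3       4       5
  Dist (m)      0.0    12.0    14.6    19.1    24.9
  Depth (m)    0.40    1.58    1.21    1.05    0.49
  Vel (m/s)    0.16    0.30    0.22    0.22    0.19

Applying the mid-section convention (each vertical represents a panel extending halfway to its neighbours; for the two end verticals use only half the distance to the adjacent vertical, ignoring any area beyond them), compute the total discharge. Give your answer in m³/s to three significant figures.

6.25 m³/s

w_1 = (12.0 − 0.0)/2 = 6 m; q_1 = 0.16 × 0.40 × 6 = 0.3840 m³/s
w_2 = (14.6 − 0.0)/2 = 7.3 m; q_2 = 0.30 × 1.58 × 7.3 = 3.460 m³/s
w_3 = (19.1 − 12.0)/2 = 3.55 m; q_3 = 0.22 × 1.21 × 3.55 = 0.9450 m³/s
w_4 = (24.9 − 14.6)/2 = 5.15 m; q_4 = 0.22 × 1.05 × 5.15 = 1.190 m³/s
w_5 = (24.9 − 19.1)/2 = 2.9 m; q_5 = 0.19 × 0.49 × 2.9 = 0.2700 m³/s
Q = Σ qᵢ = 6.249 m³/s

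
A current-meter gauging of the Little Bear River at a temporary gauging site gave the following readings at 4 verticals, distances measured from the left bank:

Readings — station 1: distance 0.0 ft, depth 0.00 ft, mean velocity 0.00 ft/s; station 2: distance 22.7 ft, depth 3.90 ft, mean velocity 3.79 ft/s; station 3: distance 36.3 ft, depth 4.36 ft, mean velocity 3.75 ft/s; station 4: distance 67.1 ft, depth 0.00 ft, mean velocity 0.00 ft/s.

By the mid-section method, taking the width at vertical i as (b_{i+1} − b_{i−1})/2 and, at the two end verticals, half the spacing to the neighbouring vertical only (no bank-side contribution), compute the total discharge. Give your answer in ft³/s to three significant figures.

631 ft³/s

w_2 = (36.3 − 0.0)/2 = 18.15 ft; q_2 = 3.79 × 3.90 × 18.15 = 268.3 ft³/s
w_3 = (67.1 − 22.7)/2 = 22.2 ft; q_3 = 3.75 × 4.36 × 22.2 = 363.0 ft³/s
Stations 1, 4 contribute zero (depth or velocity is 0).
Q = Σ qᵢ = 631.2 ft³/s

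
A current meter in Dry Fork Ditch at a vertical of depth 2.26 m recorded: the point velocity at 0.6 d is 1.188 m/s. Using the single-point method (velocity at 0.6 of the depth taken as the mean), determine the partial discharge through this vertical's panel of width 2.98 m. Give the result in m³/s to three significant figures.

v̄ = v₀.₆ = 1.188 m/s
q = v̄ × d × w = 1.188 × 2.26 × 2.98 = 8.001 m³/s

8.00 m³/s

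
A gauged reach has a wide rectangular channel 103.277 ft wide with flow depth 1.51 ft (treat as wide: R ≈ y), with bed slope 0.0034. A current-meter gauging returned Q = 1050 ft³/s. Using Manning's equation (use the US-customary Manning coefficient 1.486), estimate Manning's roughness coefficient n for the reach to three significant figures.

0.0169

A = b·y = 103.277 × 1.51 = 155.9 ft²
Wide channel: R ≈ y = 1.51 ft
n = (1.486/Q)·A·R^(2/3)·S^(1/2) = (1.486/1050) × 155.9 × 1.316 × 0.05831 = 0.01694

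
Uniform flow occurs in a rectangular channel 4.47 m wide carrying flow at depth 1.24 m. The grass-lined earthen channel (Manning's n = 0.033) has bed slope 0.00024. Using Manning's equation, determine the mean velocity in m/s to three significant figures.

0.404 m/s

A = b·y = 4.47 × 1.24 = 5.543 m²
P = b + 2y = 4.47 + 2×1.24 = 6.950 m
R = A/P = 5.543/6.950 = 0.7975 m
Q = (1/n)·A·R^(2/3)·S^(1/2) = (1/0.033) × 5.543 × 0.7975^(2/3) × 0.00024^(1/2) = 2.238 m³/s
V = Q/A = 2.238/5.543 = 0.4037 m/s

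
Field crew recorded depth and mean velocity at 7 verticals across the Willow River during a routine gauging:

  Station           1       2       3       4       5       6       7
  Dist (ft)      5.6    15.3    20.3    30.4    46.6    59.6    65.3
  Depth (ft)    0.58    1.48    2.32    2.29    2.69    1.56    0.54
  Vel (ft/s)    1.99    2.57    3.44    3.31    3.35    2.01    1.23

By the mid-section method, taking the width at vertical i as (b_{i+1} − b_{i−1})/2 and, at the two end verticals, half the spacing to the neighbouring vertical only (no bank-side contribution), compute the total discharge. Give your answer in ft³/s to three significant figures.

w_1 = (15.3 − 5.6)/2 = 4.85 ft; q_1 = 1.99 × 0.58 × 4.85 = 5.598 ft³/s
w_2 = (20.3 − 5.6)/2 = 7.35 ft; q_2 = 2.57 × 1.48 × 7.35 = 27.96 ft³/s
w_3 = (30.4 − 15.3)/2 = 7.55 ft; q_3 = 3.44 × 2.32 × 7.55 = 60.26 ft³/s
w_4 = (46.6 − 20.3)/2 = 13.15 ft; q_4 = 3.31 × 2.29 × 13.15 = 99.68 ft³/s
w_5 = (59.6 − 30.4)/2 = 14.6 ft; q_5 = 3.35 × 2.69 × 14.6 = 131.6 ft³/s
w_6 = (65.3 − 46.6)/2 = 9.35 ft; q_6 = 2.01 × 1.56 × 9.35 = 29.32 ft³/s
w_7 = (65.3 − 59.6)/2 = 2.85 ft; q_7 = 1.23 × 0.54 × 2.85 = 1.893 ft³/s
Q = Σ qᵢ = 356.3 ft³/s

356 ft³/s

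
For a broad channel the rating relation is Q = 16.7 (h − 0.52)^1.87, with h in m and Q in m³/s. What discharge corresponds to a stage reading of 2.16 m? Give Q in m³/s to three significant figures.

42.1 m³/s

Q = 16.7 × (2.16 − 0.52)^1.87 = 16.7 × 1.64^1.87 = 42.12 m³/s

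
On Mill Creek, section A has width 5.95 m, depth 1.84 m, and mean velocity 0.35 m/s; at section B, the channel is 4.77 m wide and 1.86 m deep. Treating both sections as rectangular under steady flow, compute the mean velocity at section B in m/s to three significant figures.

0.432 m/s

Q = A₁V₁ = (5.95×1.84) × 0.35 = 3.832 m³/s
A₂ = 4.77 × 1.86 = 8.872 m²
V₂ = Q/A₂ = 3.832/8.872 = 0.4319 m/s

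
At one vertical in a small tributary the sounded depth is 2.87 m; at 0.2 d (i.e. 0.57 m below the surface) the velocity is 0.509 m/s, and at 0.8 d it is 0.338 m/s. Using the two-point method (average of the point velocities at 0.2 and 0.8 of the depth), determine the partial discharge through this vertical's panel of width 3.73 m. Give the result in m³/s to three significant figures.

v̄ = (0.509 + 0.338) / 2 = 0.4235 m/s
q = v̄ × d × w = 0.4235 × 2.87 × 3.73 = 4.534 m³/s

4.53 m³/s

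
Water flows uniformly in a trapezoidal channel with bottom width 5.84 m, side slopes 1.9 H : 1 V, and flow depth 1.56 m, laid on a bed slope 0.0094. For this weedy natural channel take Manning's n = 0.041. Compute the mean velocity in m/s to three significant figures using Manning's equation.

A = (b + z·y)·y = (5.84 + 1.9×1.56)×1.56 = 13.73 m²
P = b + 2y√(1+z²) = 5.84 + 2×1.56×√(1+1.9²) = 12.54 m
R = A/P = 13.73/12.54 = 1.095 m
Q = (1/n)·A·R^(2/3)·S^(1/2) = (1/0.041) × 13.73 × 1.095^(2/3) × 0.0094^(1/2) = 34.51 m³/s
V = Q/A = 34.51/13.73 = 2.513 m/s

2.51 m/s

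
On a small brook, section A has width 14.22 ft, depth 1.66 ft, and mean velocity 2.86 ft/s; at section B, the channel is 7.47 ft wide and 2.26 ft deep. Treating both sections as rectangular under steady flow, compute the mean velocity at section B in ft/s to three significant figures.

Q = A₁V₁ = (14.22×1.66) × 2.86 = 67.51 ft³/s
A₂ = 7.47 × 2.26 = 16.88 ft²
V₂ = Q/A₂ = 67.51/16.88 = 3.999 ft/s

4.00 ft/s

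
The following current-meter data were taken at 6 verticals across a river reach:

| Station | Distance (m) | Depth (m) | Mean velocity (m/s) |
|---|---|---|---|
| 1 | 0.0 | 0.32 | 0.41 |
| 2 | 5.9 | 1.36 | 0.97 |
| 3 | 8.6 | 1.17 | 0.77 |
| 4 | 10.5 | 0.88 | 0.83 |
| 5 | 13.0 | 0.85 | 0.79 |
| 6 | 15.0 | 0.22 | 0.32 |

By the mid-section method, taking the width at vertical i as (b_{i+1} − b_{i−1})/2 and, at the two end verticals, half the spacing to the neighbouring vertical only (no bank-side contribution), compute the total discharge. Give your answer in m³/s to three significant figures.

11.3 m³/s

w_1 = (5.9 − 0.0)/2 = 2.95 m; q_1 = 0.41 × 0.32 × 2.95 = 0.3870 m³/s
w_2 = (8.6 − 0.0)/2 = 4.3 m; q_2 = 0.97 × 1.36 × 4.3 = 5.673 m³/s
w_3 = (10.5 − 5.9)/2 = 2.3 m; q_3 = 0.77 × 1.17 × 2.3 = 2.072 m³/s
w_4 = (13.0 − 8.6)/2 = 2.2 m; q_4 = 0.83 × 0.88 × 2.2 = 1.607 m³/s
w_5 = (15.0 − 10.5)/2 = 2.25 m; q_5 = 0.79 × 0.85 × 2.25 = 1.511 m³/s
w_6 = (15.0 − 13.0)/2 = 1 m; q_6 = 0.32 × 0.22 × 1 = 0.07040 m³/s
Q = Σ qᵢ = 11.32 m³/s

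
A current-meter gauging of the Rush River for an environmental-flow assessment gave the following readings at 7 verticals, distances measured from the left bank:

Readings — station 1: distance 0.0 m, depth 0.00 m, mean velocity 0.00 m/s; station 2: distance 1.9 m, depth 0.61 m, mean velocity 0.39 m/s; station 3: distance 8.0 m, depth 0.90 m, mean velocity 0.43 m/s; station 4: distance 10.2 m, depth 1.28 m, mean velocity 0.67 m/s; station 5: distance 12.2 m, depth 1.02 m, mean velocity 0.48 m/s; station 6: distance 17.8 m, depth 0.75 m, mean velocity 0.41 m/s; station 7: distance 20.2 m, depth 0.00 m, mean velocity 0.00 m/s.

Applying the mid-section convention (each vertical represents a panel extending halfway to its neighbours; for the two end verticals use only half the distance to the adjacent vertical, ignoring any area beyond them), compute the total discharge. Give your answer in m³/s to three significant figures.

7.45 m³/s

w_2 = (8.0 − 0.0)/2 = 4 m; q_2 = 0.39 × 0.61 × 4 = 0.9516 m³/s
w_3 = (10.2 − 1.9)/2 = 4.15 m; q_3 = 0.43 × 0.90 × 4.15 = 1.606 m³/s
w_4 = (12.2 − 8.0)/2 = 2.1 m; q_4 = 0.67 × 1.28 × 2.1 = 1.801 m³/s
w_5 = (17.8 − 10.2)/2 = 3.8 m; q_5 = 0.48 × 1.02 × 3.8 = 1.860 m³/s
w_6 = (20.2 − 12.2)/2 = 4 m; q_6 = 0.41 × 0.75 × 4 = 1.230 m³/s
Stations 1, 7 contribute zero (depth or velocity is 0).
Q = Σ qᵢ = 7.449 m³/s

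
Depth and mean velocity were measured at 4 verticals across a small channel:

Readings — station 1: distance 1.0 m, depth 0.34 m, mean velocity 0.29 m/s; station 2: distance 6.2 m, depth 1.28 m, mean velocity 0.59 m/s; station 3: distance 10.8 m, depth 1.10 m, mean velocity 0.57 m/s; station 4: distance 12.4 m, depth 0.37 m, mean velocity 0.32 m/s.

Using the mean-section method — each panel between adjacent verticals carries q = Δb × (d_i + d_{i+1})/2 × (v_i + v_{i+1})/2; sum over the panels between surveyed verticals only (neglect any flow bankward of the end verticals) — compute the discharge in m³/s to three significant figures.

Panel 1-2: Δb = 5.2 m, d̄ = (0.34+1.28)/2 = 0.81, v̄ = (0.29+0.59)/2 = 0.44 → q = 5.2×0.81×0.44 = 1.853 m³/s
Panel 2-3: Δb = 4.6 m, d̄ = (1.28+1.10)/2 = 1.19, v̄ = (0.59+0.57)/2 = 0.58 → q = 4.6×1.19×0.58 = 3.175 m³/s
Panel 3-4: Δb = 1.6 m, d̄ = (1.10+0.37)/2 = 0.735, v̄ = (0.57+0.32)/2 = 0.445 → q = 1.6×0.735×0.445 = 0.5233 m³/s
Q = Σ q = 5.552 m³/s

5.55 m³/s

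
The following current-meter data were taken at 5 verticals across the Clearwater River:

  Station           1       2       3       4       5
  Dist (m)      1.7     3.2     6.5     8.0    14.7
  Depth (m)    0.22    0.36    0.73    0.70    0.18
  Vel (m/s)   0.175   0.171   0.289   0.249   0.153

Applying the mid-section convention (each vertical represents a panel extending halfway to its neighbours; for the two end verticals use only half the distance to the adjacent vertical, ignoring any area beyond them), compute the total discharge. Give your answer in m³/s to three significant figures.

1.49 m³/s

w_1 = (3.2 − 1.7)/2 = 0.75 m; q_1 = 0.175 × 0.22 × 0.75 = 0.02888 m³/s
w_2 = (6.5 − 1.7)/2 = 2.4 m; q_2 = 0.171 × 0.36 × 2.4 = 0.1477 m³/s
w_3 = (8.0 − 3.2)/2 = 2.4 m; q_3 = 0.289 × 0.73 × 2.4 = 0.5063 m³/s
w_4 = (14.7 − 6.5)/2 = 4.1 m; q_4 = 0.249 × 0.70 × 4.1 = 0.7146 m³/s
w_5 = (14.7 − 8.0)/2 = 3.35 m; q_5 = 0.153 × 0.18 × 3.35 = 0.09226 m³/s
Q = Σ qᵢ = 1.490 m³/s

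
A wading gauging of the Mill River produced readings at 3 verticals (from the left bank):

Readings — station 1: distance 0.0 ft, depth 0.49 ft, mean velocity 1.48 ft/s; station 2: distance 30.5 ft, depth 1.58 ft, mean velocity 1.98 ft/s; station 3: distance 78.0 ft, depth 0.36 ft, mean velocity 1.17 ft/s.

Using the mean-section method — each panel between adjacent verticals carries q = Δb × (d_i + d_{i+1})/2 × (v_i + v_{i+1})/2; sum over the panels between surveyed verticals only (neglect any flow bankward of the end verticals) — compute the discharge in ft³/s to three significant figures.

127 ft³/s

Panel 1-2: Δb = 30.5 ft, d̄ = (0.49+1.58)/2 = 1.035, v̄ = (1.48+1.98)/2 = 1.73 → q = 30.5×1.035×1.73 = 54.61 ft³/s
Panel 2-3: Δb = 47.5 ft, d̄ = (1.58+0.36)/2 = 0.97, v̄ = (1.98+1.17)/2 = 1.575 → q = 47.5×0.97×1.575 = 72.57 ft³/s
Q = Σ q = 127.2 ft³/s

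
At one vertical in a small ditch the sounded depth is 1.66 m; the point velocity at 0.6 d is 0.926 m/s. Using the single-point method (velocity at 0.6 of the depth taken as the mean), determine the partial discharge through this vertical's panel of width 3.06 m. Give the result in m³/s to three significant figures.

v̄ = v₀.₆ = 0.926 m/s
q = v̄ × d × w = 0.9260 × 1.66 × 3.06 = 4.704 m³/s

4.70 m³/s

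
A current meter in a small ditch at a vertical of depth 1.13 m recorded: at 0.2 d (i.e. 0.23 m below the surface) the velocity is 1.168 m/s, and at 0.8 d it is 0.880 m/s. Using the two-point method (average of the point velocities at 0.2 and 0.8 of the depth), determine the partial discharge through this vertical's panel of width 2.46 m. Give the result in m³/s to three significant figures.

2.85 m³/s

v̄ = (1.168 + 0.880) / 2 = 1.024 m/s
q = v̄ × d × w = 1.024 × 1.13 × 2.46 = 2.847 m³/s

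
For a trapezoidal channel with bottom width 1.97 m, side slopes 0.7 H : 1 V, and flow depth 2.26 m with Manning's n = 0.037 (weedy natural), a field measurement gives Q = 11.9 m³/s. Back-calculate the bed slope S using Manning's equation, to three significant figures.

A = (b + z·y)·y = (1.97 + 0.7×2.26)×2.26 = 8.028 m²
P = b + 2y√(1+z²) = 1.97 + 2×2.26×√(1+0.7²) = 7.487 m
R = A/P = 8.028/7.487 = 1.072 m
S = (Q·n / (1·A·R^(2/3)))² = (11.9×0.037 / (1×8.028×1.048))² = 0.002742

0.00274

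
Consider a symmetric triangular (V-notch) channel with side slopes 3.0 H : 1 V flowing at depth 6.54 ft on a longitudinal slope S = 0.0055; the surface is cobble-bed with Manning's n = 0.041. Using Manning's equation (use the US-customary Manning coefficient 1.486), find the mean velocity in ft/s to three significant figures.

5.72 ft/s

A = z·y² = 3.0×6.54² = 128.3 ft²
P = 2y√(1+z²) = 2×6.54×√(1+3.0²) = 41.36 ft
R = A/P = 128.3/41.36 = 3.102 ft
Q = (1.486/n)·A·R^(2/3)·S^(1/2) = (1.486/0.041) × 128.3 × 3.102^(2/3) × 0.0055^(1/2) = 733.6 ft³/s
V = Q/A = 733.6/128.3 = 5.717 ft/s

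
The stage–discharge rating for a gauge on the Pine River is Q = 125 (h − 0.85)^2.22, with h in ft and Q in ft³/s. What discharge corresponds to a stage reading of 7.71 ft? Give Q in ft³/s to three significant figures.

8990 ft³/s

Q = 125 × (7.71 − 0.85)^2.22 = 125 × 6.86^2.22 = 8986 ft³/s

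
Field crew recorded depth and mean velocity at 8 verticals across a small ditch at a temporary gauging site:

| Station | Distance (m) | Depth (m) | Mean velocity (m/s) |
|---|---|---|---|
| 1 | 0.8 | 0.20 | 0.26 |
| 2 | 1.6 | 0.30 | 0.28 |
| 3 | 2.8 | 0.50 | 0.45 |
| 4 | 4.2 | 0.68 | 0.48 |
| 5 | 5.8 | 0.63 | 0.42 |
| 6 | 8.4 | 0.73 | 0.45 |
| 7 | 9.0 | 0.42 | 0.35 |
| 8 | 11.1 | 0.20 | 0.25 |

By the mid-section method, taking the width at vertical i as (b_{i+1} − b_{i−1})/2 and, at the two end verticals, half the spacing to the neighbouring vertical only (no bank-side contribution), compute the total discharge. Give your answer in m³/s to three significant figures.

2.22 m³/s

w_1 = (1.6 − 0.8)/2 = 0.4 m; q_1 = 0.26 × 0.20 × 0.4 = 0.02080 m³/s
w_2 = (2.8 − 0.8)/2 = 1 m; q_2 = 0.28 × 0.30 × 1 = 0.08400 m³/s
w_3 = (4.2 − 1.6)/2 = 1.3 m; q_3 = 0.45 × 0.50 × 1.3 = 0.2925 m³/s
w_4 = (5.8 − 2.8)/2 = 1.5 m; q_4 = 0.48 × 0.68 × 1.5 = 0.4896 m³/s
w_5 = (8.4 − 4.2)/2 = 2.1 m; q_5 = 0.42 × 0.63 × 2.1 = 0.5557 m³/s
w_6 = (9.0 − 5.8)/2 = 1.6 m; q_6 = 0.45 × 0.73 × 1.6 = 0.5256 m³/s
w_7 = (11.1 − 8.4)/2 = 1.35 m; q_7 = 0.35 × 0.42 × 1.35 = 0.1985 m³/s
w_8 = (11.1 − 9.0)/2 = 1.05 m; q_8 = 0.25 × 0.20 × 1.05 = 0.05250 m³/s
Q = Σ qᵢ = 2.219 m³/s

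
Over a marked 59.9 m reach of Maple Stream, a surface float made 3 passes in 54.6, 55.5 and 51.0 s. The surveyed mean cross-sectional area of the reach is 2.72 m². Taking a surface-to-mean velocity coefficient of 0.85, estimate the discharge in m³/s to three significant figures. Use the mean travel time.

t̄ = (54.6 + 55.5 + 51.0) / 3 = 53.7 s
v_surface = L / t̄ = 59.9 / 53.7 = 1.115 m/s
v_mean = 0.85 × 1.115 = 0.9481 m/s
Q = A × v_mean = 2.72 × 0.9481 = 2.579 m³/s

2.58 m³/s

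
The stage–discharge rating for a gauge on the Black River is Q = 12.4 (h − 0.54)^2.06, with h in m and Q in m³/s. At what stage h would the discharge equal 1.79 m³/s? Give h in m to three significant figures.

h − h₀ = (Q/C)^(1/b) = (1.79/12.4)^(1/2.06) = 0.3908 m
h = 0.54 + 0.3908 = 0.9308 m

0.931 m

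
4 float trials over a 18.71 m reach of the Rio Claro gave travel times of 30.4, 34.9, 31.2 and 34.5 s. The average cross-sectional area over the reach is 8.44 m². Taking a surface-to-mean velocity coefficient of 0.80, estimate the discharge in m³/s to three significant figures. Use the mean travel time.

t̄ = (30.4 + 34.9 + 31.2 + 34.5) / 4 = 32.75 s
v_surface = L / t̄ = 18.71 / 32.75 = 0.5713 m/s
v_mean = 0.80 × 0.5713 = 0.4570 m/s
Q = A × v_mean = 8.44 × 0.4570 = 3.857 m³/s

3.86 m³/s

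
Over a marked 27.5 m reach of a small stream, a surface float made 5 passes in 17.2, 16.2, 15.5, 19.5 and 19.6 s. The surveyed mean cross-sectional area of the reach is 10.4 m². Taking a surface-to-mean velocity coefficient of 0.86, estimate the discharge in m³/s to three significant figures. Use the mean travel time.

14.0 m³/s

t̄ = (17.2 + 16.2 + 15.5 + 19.5 + 19.6) / 5 = 17.6 s
v_surface = L / t̄ = 27.5 / 17.6 = 1.563 m/s
v_mean = 0.86 × 1.563 = 1.344 m/s
Q = A × v_mean = 10.4 × 1.344 = 13.98 m³/s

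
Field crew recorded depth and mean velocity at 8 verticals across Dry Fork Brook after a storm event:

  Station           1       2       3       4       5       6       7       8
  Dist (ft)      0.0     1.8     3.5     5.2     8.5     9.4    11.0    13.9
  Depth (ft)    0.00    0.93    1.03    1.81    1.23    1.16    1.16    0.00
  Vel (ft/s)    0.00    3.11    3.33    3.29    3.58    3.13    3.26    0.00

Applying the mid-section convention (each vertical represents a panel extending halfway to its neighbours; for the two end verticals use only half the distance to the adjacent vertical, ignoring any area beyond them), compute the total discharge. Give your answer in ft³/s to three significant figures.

48.1 ft³/s

w_2 = (3.5 − 0.0)/2 = 1.75 ft; q_2 = 3.11 × 0.93 × 1.75 = 5.062 ft³/s
w_3 = (5.2 − 1.8)/2 = 1.7 ft; q_3 = 3.33 × 1.03 × 1.7 = 5.831 ft³/s
w_4 = (8.5 − 3.5)/2 = 2.5 ft; q_4 = 3.29 × 1.81 × 2.5 = 14.89 ft³/s
w_5 = (9.4 − 5.2)/2 = 2.1 ft; q_5 = 3.58 × 1.23 × 2.1 = 9.247 ft³/s
w_6 = (11.0 − 8.5)/2 = 1.25 ft; q_6 = 3.13 × 1.16 × 1.25 = 4.539 ft³/s
w_7 = (13.9 − 9.4)/2 = 2.25 ft; q_7 = 3.26 × 1.16 × 2.25 = 8.509 ft³/s
Stations 1, 8 contribute zero (depth or velocity is 0).
Q = Σ qᵢ = 48.07 ft³/s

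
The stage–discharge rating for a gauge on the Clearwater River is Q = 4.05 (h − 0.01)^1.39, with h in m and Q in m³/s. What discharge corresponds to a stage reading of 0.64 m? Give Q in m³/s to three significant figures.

2.13 m³/s

Q = 4.05 × (0.64 − 0.01)^1.39 = 4.05 × 0.63^1.39 = 2.131 m³/s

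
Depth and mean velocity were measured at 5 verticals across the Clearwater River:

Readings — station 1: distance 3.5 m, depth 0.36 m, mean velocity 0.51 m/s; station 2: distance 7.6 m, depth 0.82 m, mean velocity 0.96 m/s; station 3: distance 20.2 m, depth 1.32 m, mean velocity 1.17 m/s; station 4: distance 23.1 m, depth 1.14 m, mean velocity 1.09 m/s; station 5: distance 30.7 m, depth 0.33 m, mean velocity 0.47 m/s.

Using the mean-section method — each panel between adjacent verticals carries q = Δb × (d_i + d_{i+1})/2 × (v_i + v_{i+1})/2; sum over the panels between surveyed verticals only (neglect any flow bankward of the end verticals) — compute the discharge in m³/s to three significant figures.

Panel 1-2: Δb = 4.1 m, d̄ = (0.36+0.82)/2 = 0.59, v̄ = (0.51+0.96)/2 = 0.735 → q = 4.1×0.59×0.735 = 1.778 m³/s
Panel 2-3: Δb = 12.6 m, d̄ = (0.82+1.32)/2 = 1.07, v̄ = (0.96+1.17)/2 = 1.065 → q = 12.6×1.07×1.065 = 14.36 m³/s
Panel 3-4: Δb = 2.9 m, d̄ = (1.32+1.14)/2 = 1.23, v̄ = (1.17+1.09)/2 = 1.13 → q = 2.9×1.23×1.13 = 4.031 m³/s
Panel 4-5: Δb = 7.6 m, d̄ = (1.14+0.33)/2 = 0.735, v̄ = (1.09+0.47)/2 = 0.78 → q = 7.6×0.735×0.78 = 4.357 m³/s
Q = Σ q = 24.52 m³/s

24.5 m³/s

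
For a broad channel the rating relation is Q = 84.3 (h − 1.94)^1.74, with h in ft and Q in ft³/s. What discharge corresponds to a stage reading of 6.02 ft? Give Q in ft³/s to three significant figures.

Q = 84.3 × (6.02 − 1.94)^1.74 = 84.3 × 4.08^1.74 = 973.6 ft³/s

974 ft³/s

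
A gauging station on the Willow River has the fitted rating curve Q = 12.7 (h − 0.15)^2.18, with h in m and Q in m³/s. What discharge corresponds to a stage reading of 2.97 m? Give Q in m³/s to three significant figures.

Q = 12.7 × (2.97 − 0.15)^2.18 = 12.7 × 2.82^2.18 = 121.7 m³/s

122 m³/s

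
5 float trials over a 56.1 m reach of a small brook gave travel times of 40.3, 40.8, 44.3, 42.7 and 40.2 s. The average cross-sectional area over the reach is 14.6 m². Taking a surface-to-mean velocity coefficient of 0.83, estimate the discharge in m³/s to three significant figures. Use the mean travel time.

16.3 m³/s

t̄ = (40.3 + 40.8 + 44.3 + 42.7 + 40.2) / 5 = 41.66 s
v_surface = L / t̄ = 56.1 / 41.66 = 1.347 m/s
v_mean = 0.83 × 1.347 = 1.118 m/s
Q = A × v_mean = 14.6 × 1.118 = 16.32 m³/s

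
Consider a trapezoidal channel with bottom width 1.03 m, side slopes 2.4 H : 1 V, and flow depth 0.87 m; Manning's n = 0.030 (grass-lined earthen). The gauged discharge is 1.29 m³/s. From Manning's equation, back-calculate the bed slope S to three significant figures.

0.000529

A = (b + z·y)·y = (1.03 + 2.4×0.87)×0.87 = 2.713 m²
P = b + 2y√(1+z²) = 1.03 + 2×0.87×√(1+2.4²) = 5.554 m
R = A/P = 2.713/5.554 = 0.4884 m
S = (Q·n / (1·A·R^(2/3)))² = (1.29×0.030 / (1×2.713×0.6202))² = 0.0005291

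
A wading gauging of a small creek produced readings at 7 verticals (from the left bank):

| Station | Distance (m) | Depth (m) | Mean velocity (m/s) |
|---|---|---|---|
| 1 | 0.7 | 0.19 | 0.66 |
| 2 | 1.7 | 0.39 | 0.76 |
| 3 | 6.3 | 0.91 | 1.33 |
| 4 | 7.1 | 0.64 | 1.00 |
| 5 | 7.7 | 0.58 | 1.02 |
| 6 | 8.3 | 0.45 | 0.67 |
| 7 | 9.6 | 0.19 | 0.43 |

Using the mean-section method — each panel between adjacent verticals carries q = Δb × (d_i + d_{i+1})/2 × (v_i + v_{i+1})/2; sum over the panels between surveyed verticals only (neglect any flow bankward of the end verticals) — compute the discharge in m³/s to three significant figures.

Panel 1-2: Δb = 1 m, d̄ = (0.19+0.39)/2 = 0.29, v̄ = (0.66+0.76)/2 = 0.71 → q = 1×0.29×0.71 = 0.2059 m³/s
Panel 2-3: Δb = 4.6 m, d̄ = (0.39+0.91)/2 = 0.65, v̄ = (0.76+1.33)/2 = 1.045 → q = 4.6×0.65×1.045 = 3.125 m³/s
Panel 3-4: Δb = 0.8 m, d̄ = (0.91+0.64)/2 = 0.775, v̄ = (1.33+1.00)/2 = 1.165 → q = 0.8×0.775×1.165 = 0.7223 m³/s
Panel 4-5: Δb = 0.6 m, d̄ = (0.64+0.58)/2 = 0.61, v̄ = (1.00+1.02)/2 = 1.01 → q = 0.6×0.61×1.01 = 0.3697 m³/s
Panel 5-6: Δb = 0.6 m, d̄ = (0.58+0.45)/2 = 0.515, v̄ = (1.02+0.67)/2 = 0.845 → q = 0.6×0.515×0.845 = 0.2611 m³/s
Panel 6-7: Δb = 1.3 m, d̄ = (0.45+0.19)/2 = 0.32, v̄ = (0.67+0.43)/2 = 0.55 → q = 1.3×0.32×0.55 = 0.2288 m³/s
Q = Σ q = 4.912 m³/s

4.91 m³/s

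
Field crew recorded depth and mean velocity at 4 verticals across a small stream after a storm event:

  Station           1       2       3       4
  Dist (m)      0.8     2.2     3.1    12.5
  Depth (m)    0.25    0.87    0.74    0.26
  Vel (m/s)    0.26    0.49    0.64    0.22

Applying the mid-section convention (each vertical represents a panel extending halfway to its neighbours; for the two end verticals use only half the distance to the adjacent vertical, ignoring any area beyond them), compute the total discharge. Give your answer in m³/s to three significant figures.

w_1 = (2.2 − 0.8)/2 = 0.7 m; q_1 = 0.26 × 0.25 × 0.7 = 0.04550 m³/s
w_2 = (3.1 − 0.8)/2 = 1.15 m; q_2 = 0.49 × 0.87 × 1.15 = 0.4902 m³/s
w_3 = (12.5 − 2.2)/2 = 5.15 m; q_3 = 0.64 × 0.74 × 5.15 = 2.439 m³/s
w_4 = (12.5 − 3.1)/2 = 4.7 m; q_4 = 0.22 × 0.26 × 4.7 = 0.2688 m³/s
Q = Σ qᵢ = 3.244 m³/s

3.24 m³/s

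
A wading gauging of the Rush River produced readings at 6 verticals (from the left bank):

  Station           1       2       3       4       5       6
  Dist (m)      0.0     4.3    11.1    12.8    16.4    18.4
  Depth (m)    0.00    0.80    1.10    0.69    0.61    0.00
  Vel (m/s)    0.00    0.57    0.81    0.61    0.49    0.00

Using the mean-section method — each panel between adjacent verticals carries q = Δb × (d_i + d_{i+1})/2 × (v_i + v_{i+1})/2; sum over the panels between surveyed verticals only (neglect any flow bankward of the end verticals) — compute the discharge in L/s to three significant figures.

7460 L/s

Panel 1-2: Δb = 4.3 m, d̄ = (0.00+0.80)/2 = 0.4, v̄ = (0.00+0.57)/2 = 0.285 → q = 4.3×0.4×0.285 = 0.4902 m³/s
Panel 2-3: Δb = 6.8 m, d̄ = (0.80+1.10)/2 = 0.95, v̄ = (0.57+0.81)/2 = 0.69 → q = 6.8×0.95×0.69 = 4.457 m³/s
Panel 3-4: Δb = 1.7 m, d̄ = (1.10+0.69)/2 = 0.895, v̄ = (0.81+0.61)/2 = 0.71 → q = 1.7×0.895×0.71 = 1.080 m³/s
Panel 4-5: Δb = 3.6 m, d̄ = (0.69+0.61)/2 = 0.65, v̄ = (0.61+0.49)/2 = 0.55 → q = 3.6×0.65×0.55 = 1.287 m³/s
Panel 5-6: Δb = 2 m, d̄ = (0.61+0.00)/2 = 0.305, v̄ = (0.49+0.00)/2 = 0.245 → q = 2×0.305×0.245 = 0.1495 m³/s
Q = Σ q = 7.464 m³/s
= 7.464 × 1000 = 7464 L/s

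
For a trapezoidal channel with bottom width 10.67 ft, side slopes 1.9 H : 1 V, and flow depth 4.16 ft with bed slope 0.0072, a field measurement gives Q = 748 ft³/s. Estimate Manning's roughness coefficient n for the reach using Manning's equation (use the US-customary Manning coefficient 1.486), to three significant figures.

A = (b + z·y)·y = (10.67 + 1.9×4.16)×4.16 = 77.27 ft²
P = b + 2y√(1+z²) = 10.67 + 2×4.16×√(1+1.9²) = 28.53 ft
R = A/P = 77.27/28.53 = 2.708 ft
n = (1.486/Q)·A·R^(2/3)·S^(1/2) = (1.486/748) × 77.27 × 1.943 × 0.08485 = 0.02531

0.0253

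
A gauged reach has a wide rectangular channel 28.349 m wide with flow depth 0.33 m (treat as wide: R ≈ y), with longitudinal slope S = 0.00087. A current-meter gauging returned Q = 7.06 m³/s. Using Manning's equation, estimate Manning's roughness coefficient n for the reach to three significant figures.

A = b·y = 28.349 × 0.33 = 9.355 m²
Wide channel: R ≈ y = 0.33 m
n = (1/Q)·A·R^(2/3)·S^(1/2) = (1/7.06) × 9.355 × 0.4775 × 0.02950 = 0.01866

0.0187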